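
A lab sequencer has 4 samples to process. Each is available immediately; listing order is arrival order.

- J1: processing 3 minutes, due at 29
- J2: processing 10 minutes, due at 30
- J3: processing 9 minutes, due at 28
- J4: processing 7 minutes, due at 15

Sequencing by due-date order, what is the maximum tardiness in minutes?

0

EDD (increasing due date): J4 J3 J1 J2.
J4: 0→7, due 15, tardiness 0
J3: 7→16, due 28, tardiness 0
J1: 16→19, due 29, tardiness 0
J2: 19→29, due 30, tardiness 0
Maximum = 0.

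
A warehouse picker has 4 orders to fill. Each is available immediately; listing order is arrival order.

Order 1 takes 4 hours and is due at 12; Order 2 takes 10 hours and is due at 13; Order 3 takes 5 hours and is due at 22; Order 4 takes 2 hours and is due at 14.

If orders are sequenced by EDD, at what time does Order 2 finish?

14

EDD (increasing due date): Order 1 Order 2 Order 4 Order 3.
Order 1: 0→4
Order 2: 4→14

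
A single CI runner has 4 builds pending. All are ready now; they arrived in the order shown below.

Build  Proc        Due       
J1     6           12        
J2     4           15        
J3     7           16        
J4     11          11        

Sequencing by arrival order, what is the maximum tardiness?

17

FIFO (arrival order): J1 J2 J3 J4.
J1: 0→6, due 12, tardiness 0
J2: 6→10, due 15, tardiness 0
J3: 10→17, due 16, tardiness 1
J4: 17→28, due 11, tardiness 17
Maximum = 17.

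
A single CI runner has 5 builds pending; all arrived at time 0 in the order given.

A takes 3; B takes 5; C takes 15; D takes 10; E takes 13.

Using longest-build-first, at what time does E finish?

LPT (decreasing processing time): C E D B A.
C: 0→15
E: 15→28

28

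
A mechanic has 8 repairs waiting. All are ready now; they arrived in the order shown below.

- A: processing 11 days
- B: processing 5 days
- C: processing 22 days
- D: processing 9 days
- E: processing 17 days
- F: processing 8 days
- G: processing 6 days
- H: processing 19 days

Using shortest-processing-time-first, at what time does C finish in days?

SPT (increasing processing time): B G F D A E H C.
B: 0→5
G: 5→11
F: 11→19
D: 19→28
A: 28→39
E: 39→56
H: 56→75
C: 75→97

97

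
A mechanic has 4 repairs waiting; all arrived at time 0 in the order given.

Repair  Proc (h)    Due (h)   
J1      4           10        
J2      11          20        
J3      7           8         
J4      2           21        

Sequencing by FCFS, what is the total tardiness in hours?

17

FIFO (arrival order): J1 J2 J3 J4.
J1: 0→4, due 10, tardiness 0
J2: 4→15, due 20, tardiness 0
J3: 15→22, due 8, tardiness 14
J4: 22→24, due 21, tardiness 3
Sum = 0+0+14+3 = 17.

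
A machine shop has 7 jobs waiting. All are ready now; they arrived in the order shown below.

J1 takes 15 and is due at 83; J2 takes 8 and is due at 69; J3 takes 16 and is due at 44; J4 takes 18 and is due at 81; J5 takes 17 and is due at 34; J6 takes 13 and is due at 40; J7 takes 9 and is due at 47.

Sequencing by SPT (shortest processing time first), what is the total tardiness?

SPT (increasing processing time): J2 J7 J6 J1 J3 J5 J4.
J2: 0→8, due 69, tardiness 0
J7: 8→17, due 47, tardiness 0
J6: 17→30, due 40, tardiness 0
J1: 30→45, due 83, tardiness 0
J3: 45→61, due 44, tardiness 17
J5: 61→78, due 34, tardiness 44
J4: 78→96, due 81, tardiness 15
Sum = 0+0+0+0+17+44+15 = 76.

76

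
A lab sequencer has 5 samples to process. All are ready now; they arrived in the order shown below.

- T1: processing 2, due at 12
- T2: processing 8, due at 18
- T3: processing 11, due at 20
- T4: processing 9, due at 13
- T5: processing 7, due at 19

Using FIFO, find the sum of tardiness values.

36

FIFO (arrival order): T1 T2 T3 T4 T5.
T1: 0→2, due 12, tardiness 0
T2: 2→10, due 18, tardiness 0
T3: 10→21, due 20, tardiness 1
T4: 21→30, due 13, tardiness 17
T5: 30→37, due 19, tardiness 18
Sum = 0+0+1+17+18 = 36.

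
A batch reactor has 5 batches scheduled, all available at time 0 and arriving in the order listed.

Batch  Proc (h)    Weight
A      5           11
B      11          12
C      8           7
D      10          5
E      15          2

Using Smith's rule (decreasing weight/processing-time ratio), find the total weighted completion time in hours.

WSPT (decreasing weight/processing-time ratio): A B C D E.
A: finishes 5, weight 11, w·C = 55
B: finishes 16, weight 12, w·C = 192
C: finishes 24, weight 7, w·C = 168
D: finishes 34, weight 5, w·C = 170
E: finishes 49, weight 2, w·C = 98
Sum = 55+192+168+170+98 = 683.

683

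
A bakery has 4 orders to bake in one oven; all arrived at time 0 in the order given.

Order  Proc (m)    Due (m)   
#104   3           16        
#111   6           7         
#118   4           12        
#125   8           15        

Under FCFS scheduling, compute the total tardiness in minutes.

FIFO (arrival order): #104 #111 #118 #125.
#104: 0→3, due 16, tardiness 0
#111: 3→9, due 7, tardiness 2
#118: 9→13, due 12, tardiness 1
#125: 13→21, due 15, tardiness 6
Sum = 0+2+1+6 = 9.

9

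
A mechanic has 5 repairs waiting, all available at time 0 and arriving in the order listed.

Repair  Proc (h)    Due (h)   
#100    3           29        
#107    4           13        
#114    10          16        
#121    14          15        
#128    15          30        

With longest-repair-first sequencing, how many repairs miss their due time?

LPT (decreasing processing time): #128 #121 #114 #107 #100.
#128: 0→15, due 30, tardiness 0
#121: 15→29, due 15, tardiness 14
#114: 29→39, due 16, tardiness 23
#107: 39→43, due 13, tardiness 30
#100: 43→46, due 29, tardiness 17
Late repairs: 4.

4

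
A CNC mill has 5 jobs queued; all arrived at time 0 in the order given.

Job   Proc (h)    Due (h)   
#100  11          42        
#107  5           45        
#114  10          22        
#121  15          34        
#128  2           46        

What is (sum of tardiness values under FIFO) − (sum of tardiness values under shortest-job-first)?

2

FIFO (arrival order): #100 #107 #114 #121 #128.
#100: 0→11, due 42, tardiness 0
#107: 11→16, due 45, tardiness 0
#114: 16→26, due 22, tardiness 4
#121: 26→41, due 34, tardiness 7
#128: 41→43, due 46, tardiness 0
Sum = 0+0+4+7+0 = 11.
SPT (increasing processing time): #128 #107 #114 #100 #121.
#128: 0→2, due 46, tardiness 0
#107: 2→7, due 45, tardiness 0
#114: 7→17, due 22, tardiness 0
#100: 17→28, due 42, tardiness 0
#121: 28→43, due 34, tardiness 9
Sum = 0+0+0+0+9 = 9.
Difference = 11 − 9 = 2.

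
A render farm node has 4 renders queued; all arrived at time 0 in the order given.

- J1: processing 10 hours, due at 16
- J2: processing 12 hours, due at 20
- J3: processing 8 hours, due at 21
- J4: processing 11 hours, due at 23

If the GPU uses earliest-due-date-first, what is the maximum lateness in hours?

EDD (increasing due date): J1 J2 J3 J4.
J1: 0→10, due 16, lateness -6
J2: 10→22, due 20, lateness 2
J3: 22→30, due 21, lateness 9
J4: 30→41, due 23, lateness 18
Maximum = 18.

18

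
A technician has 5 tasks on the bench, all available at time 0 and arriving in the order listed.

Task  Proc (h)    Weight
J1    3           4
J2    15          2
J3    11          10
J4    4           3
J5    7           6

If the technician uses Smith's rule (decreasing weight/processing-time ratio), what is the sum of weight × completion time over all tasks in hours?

WSPT (decreasing weight/processing-time ratio): J1 J3 J5 J4 J2.
J1: finishes 3, weight 4, w·C = 12
J3: finishes 14, weight 10, w·C = 140
J5: finishes 21, weight 6, w·C = 126
J4: finishes 25, weight 3, w·C = 75
J2: finishes 40, weight 2, w·C = 80
Sum = 12+140+126+75+80 = 433.

433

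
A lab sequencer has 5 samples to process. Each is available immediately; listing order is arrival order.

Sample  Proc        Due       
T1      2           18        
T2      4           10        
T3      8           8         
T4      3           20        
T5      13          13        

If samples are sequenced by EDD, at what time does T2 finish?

EDD (increasing due date): T3 T2 T5 T1 T4.
T3: 0→8
T2: 8→12

12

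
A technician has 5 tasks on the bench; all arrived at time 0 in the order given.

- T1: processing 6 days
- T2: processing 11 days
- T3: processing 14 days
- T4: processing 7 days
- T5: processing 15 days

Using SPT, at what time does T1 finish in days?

6

SPT (increasing processing time): T1 T4 T2 T3 T5.
T1: 0→6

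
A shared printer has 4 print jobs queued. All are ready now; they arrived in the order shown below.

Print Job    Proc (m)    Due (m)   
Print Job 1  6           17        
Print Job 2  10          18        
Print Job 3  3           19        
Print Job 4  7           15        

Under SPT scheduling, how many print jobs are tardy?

SPT (increasing processing time): Print Job 3 Print Job 1 Print Job 4 Print Job 2.
Print Job 3: 0→3, due 19, tardiness 0
Print Job 1: 3→9, due 17, tardiness 0
Print Job 4: 9→16, due 15, tardiness 1
Print Job 2: 16→26, due 18, tardiness 8
Late print jobs: 2.

2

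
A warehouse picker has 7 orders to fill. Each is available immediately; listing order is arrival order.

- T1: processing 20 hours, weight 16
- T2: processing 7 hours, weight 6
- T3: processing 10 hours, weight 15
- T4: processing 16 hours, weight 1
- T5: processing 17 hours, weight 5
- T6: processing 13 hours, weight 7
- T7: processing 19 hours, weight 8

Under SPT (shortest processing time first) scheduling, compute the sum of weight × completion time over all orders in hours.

3156

SPT (increasing processing time): T2 T3 T6 T4 T5 T7 T1.
T2: finishes 7, weight 6, w·C = 42
T3: finishes 17, weight 15, w·C = 255
T6: finishes 30, weight 7, w·C = 210
T4: finishes 46, weight 1, w·C = 46
T5: finishes 63, weight 5, w·C = 315
T7: finishes 82, weight 8, w·C = 656
T1: finishes 102, weight 16, w·C = 1632
Sum = 42+255+210+46+315+656+1632 = 3156.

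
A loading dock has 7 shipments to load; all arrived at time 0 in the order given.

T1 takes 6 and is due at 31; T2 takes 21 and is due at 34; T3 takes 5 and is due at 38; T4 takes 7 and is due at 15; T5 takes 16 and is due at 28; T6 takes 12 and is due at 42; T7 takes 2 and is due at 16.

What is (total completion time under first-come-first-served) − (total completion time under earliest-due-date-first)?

45

FIFO (arrival order): T1 T2 T3 T4 T5 T6 T7.
T1: 0→6
T2: 6→27
T3: 27→32
T4: 32→39
T5: 39→55
T6: 55→67
T7: 67→69
Sum = 6+27+32+39+55+67+69 = 295.
EDD (increasing due date): T4 T7 T5 T1 T2 T3 T6.
T4: 0→7
T7: 7→9
T5: 9→25
T1: 25→31
T2: 31→52
T3: 52→57
T6: 57→69
Sum = 7+9+25+31+52+57+69 = 250.
Difference = 295 − 250 = 45.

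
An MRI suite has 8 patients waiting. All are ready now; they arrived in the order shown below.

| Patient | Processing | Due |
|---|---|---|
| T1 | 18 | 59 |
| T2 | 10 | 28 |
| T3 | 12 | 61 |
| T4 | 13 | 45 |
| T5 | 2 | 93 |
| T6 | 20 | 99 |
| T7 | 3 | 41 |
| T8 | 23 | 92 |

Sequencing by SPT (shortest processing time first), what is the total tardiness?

9

SPT (increasing processing time): T5 T7 T2 T3 T4 T1 T6 T8.
T5: 0→2, due 93, tardiness 0
T7: 2→5, due 41, tardiness 0
T2: 5→15, due 28, tardiness 0
T3: 15→27, due 61, tardiness 0
T4: 27→40, due 45, tardiness 0
T1: 40→58, due 59, tardiness 0
T6: 58→78, due 99, tardiness 0
T8: 78→101, due 92, tardiness 9
Sum = 0+0+0+0+0+0+0+9 = 9.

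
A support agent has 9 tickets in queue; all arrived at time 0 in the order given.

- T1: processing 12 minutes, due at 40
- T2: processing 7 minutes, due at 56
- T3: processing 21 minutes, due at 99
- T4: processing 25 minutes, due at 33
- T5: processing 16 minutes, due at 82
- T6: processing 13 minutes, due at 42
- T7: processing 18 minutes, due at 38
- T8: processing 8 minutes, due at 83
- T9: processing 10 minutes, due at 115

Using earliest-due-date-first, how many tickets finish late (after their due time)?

8

EDD (increasing due date): T4 T7 T1 T6 T2 T5 T8 T3 T9.
T4: 0→25, due 33, tardiness 0
T7: 25→43, due 38, tardiness 5
T1: 43→55, due 40, tardiness 15
T6: 55→68, due 42, tardiness 26
T2: 68→75, due 56, tardiness 19
T5: 75→91, due 82, tardiness 9
T8: 91→99, due 83, tardiness 16
T3: 99→120, due 99, tardiness 21
T9: 120→130, due 115, tardiness 15
Late tickets: 8.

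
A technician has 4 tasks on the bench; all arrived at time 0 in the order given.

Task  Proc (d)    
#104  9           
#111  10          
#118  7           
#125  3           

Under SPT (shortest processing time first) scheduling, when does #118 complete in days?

SPT (increasing processing time): #125 #118 #104 #111.
#125: 0→3
#118: 3→10

10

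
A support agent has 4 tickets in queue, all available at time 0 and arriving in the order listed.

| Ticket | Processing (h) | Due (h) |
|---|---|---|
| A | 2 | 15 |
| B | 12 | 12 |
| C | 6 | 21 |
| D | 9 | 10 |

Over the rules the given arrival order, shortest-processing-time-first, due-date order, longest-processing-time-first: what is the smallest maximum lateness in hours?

FIFO (arrival order): A B C D.
A: 0→2, due 15, lateness -13
B: 2→14, due 12, lateness 2
C: 14→20, due 21, lateness -1
D: 20→29, due 10, lateness 19
Maximum = 19.
SPT (increasing processing time): A C D B.
A: 0→2, due 15, lateness -13
C: 2→8, due 21, lateness -13
D: 8→17, due 10, lateness 7
B: 17→29, due 12, lateness 17
Maximum = 17.
EDD (increasing due date): D B A C.
D: 0→9, due 10, lateness -1
B: 9→21, due 12, lateness 9
A: 21→23, due 15, lateness 8
C: 23→29, due 21, lateness 8
Maximum = 9.
LPT (decreasing processing time): B D C A.
B: 0→12, due 12, lateness 0
D: 12→21, due 10, lateness 11
C: 21→27, due 21, lateness 6
A: 27→29, due 15, lateness 14
Maximum = 14.
FIFO 19, SPT 17, EDD 9, LPT 14 → minimum 9.

9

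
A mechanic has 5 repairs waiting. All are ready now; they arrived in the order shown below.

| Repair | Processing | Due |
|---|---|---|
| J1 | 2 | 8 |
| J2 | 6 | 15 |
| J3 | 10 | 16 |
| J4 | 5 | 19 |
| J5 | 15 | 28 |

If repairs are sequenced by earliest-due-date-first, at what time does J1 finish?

2

EDD (increasing due date): J1 J2 J3 J4 J5.
J1: 0→2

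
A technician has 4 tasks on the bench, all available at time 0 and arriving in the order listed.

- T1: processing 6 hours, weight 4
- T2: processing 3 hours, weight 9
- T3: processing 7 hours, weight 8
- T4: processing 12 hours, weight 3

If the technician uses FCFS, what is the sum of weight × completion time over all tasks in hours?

FIFO (arrival order): T1 T2 T3 T4.
T1: finishes 6, weight 4, w·C = 24
T2: finishes 9, weight 9, w·C = 81
T3: finishes 16, weight 8, w·C = 128
T4: finishes 28, weight 3, w·C = 84
Sum = 24+81+128+84 = 317.

317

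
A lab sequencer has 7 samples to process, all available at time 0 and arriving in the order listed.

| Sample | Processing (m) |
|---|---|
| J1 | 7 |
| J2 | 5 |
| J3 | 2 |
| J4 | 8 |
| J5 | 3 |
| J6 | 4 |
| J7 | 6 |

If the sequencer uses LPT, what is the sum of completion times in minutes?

LPT (decreasing processing time): J4 J1 J7 J2 J6 J5 J3.
J4: 0→8
J1: 8→15
J7: 15→21
J2: 21→26
J6: 26→30
J5: 30→33
J3: 33→35
Sum = 8+15+21+26+30+33+35 = 168.

168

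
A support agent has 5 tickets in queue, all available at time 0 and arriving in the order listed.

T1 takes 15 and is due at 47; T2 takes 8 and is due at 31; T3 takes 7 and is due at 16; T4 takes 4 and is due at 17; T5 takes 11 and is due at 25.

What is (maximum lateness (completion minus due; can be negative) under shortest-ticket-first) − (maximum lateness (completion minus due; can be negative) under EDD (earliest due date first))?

SPT (increasing processing time): T4 T3 T2 T5 T1.
T4: 0→4, due 17, lateness -13
T3: 4→11, due 16, lateness -5
T2: 11→19, due 31, lateness -12
T5: 19→30, due 25, lateness 5
T1: 30→45, due 47, lateness -2
Maximum = 5.
EDD (increasing due date): T3 T4 T5 T2 T1.
T3: 0→7, due 16, lateness -9
T4: 7→11, due 17, lateness -6
T5: 11→22, due 25, lateness -3
T2: 22→30, due 31, lateness -1
T1: 30→45, due 47, lateness -2
Maximum = -1.
Difference = 5 − -1 = 6.

6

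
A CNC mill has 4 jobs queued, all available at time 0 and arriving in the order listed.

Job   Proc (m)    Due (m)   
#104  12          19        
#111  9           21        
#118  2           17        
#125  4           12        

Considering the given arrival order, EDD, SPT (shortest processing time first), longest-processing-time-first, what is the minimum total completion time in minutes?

FIFO (arrival order): #104 #111 #118 #125.
#104: 0→12
#111: 12→21
#118: 21→23
#125: 23→27
Sum = 12+21+23+27 = 83.
EDD (increasing due date): #125 #118 #104 #111.
#125: 0→4
#118: 4→6
#104: 6→18
#111: 18→27
Sum = 4+6+18+27 = 55.
SPT (increasing processing time): #118 #125 #111 #104.
#118: 0→2
#125: 2→6
#111: 6→15
#104: 15→27
Sum = 2+6+15+27 = 50.
LPT (decreasing processing time): #104 #111 #125 #118.
#104: 0→12
#111: 12→21
#125: 21→25
#118: 25→27
Sum = 12+21+25+27 = 85.
FIFO 83, EDD 55, SPT 50, LPT 85 → minimum 50.

50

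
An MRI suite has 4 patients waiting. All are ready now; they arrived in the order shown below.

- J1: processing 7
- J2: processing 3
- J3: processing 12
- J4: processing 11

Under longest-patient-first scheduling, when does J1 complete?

30

LPT (decreasing processing time): J3 J4 J1 J2.
J3: 0→12
J4: 12→23
J1: 23→30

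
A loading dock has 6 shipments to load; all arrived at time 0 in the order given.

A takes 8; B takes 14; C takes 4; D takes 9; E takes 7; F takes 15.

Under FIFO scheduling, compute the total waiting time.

FIFO (arrival order): A B C D E F.
A: waits 0, runs 0→8
B: waits 8, runs 8→22
C: waits 22, runs 22→26
D: waits 26, runs 26→35
E: waits 35, runs 35→42
F: waits 42, runs 42→57
Sum = 0+8+22+26+35+42 = 133.

133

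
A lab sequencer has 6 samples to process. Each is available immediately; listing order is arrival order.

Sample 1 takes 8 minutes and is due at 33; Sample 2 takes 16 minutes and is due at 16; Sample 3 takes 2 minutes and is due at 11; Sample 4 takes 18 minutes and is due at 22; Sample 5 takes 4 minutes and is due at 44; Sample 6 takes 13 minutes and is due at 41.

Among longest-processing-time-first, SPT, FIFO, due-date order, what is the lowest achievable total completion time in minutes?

LPT (decreasing processing time): Sample 4 Sample 2 Sample 6 Sample 1 Sample 5 Sample 3.
Sample 4: 0→18
Sample 2: 18→34
Sample 6: 34→47
Sample 1: 47→55
Sample 5: 55→59
Sample 3: 59→61
Sum = 18+34+47+55+59+61 = 274.
SPT (increasing processing time): Sample 3 Sample 5 Sample 1 Sample 6 Sample 2 Sample 4.
Sample 3: 0→2
Sample 5: 2→6
Sample 1: 6→14
Sample 6: 14→27
Sample 2: 27→43
Sample 4: 43→61
Sum = 2+6+14+27+43+61 = 153.
FIFO (arrival order): Sample 1 Sample 2 Sample 3 Sample 4 Sample 5 Sample 6.
Sample 1: 0→8
Sample 2: 8→24
Sample 3: 24→26
Sample 4: 26→44
Sample 5: 44→48
Sample 6: 48→61
Sum = 8+24+26+44+48+61 = 211.
EDD (increasing due date): Sample 3 Sample 2 Sample 4 Sample 1 Sample 6 Sample 5.
Sample 3: 0→2
Sample 2: 2→18
Sample 4: 18→36
Sample 1: 36→44
Sample 6: 44→57
Sample 5: 57→61
Sum = 2+18+36+44+57+61 = 218.
LPT 274, SPT 153, FIFO 211, EDD 218 → minimum 153.

153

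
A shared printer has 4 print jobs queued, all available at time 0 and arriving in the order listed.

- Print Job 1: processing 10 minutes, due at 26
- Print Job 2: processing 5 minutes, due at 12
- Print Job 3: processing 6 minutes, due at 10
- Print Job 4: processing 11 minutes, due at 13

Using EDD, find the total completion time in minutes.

71

EDD (increasing due date): Print Job 3 Print Job 2 Print Job 4 Print Job 1.
Print Job 3: 0→6
Print Job 2: 6→11
Print Job 4: 11→22
Print Job 1: 22→32
Sum = 6+11+22+32 = 71.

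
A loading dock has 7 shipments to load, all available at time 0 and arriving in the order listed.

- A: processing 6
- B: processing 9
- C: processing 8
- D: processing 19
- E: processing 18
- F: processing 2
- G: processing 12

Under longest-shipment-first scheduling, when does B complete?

LPT (decreasing processing time): D E G B C A F.
D: 0→19
E: 19→37
G: 37→49
B: 49→58

58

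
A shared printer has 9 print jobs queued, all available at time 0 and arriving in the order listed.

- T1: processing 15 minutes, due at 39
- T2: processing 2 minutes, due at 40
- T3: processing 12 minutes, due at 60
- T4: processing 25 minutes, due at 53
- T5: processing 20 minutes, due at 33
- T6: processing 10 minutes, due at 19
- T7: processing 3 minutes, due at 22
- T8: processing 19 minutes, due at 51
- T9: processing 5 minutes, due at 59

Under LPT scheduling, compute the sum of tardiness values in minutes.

383

LPT (decreasing processing time): T4 T5 T8 T1 T3 T6 T9 T7 T2.
T4: 0→25, due 53, tardiness 0
T5: 25→45, due 33, tardiness 12
T8: 45→64, due 51, tardiness 13
T1: 64→79, due 39, tardiness 40
T3: 79→91, due 60, tardiness 31
T6: 91→101, due 19, tardiness 82
T9: 101→106, due 59, tardiness 47
T7: 106→109, due 22, tardiness 87
T2: 109→111, due 40, tardiness 71
Sum = 0+12+13+40+31+82+47+87+71 = 383.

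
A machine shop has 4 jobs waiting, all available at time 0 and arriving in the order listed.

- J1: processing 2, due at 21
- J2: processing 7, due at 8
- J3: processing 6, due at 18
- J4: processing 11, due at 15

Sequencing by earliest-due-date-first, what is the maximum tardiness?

EDD (increasing due date): J2 J4 J3 J1.
J2: 0→7, due 8, tardiness 0
J4: 7→18, due 15, tardiness 3
J3: 18→24, due 18, tardiness 6
J1: 24→26, due 21, tardiness 5
Maximum = 6.

6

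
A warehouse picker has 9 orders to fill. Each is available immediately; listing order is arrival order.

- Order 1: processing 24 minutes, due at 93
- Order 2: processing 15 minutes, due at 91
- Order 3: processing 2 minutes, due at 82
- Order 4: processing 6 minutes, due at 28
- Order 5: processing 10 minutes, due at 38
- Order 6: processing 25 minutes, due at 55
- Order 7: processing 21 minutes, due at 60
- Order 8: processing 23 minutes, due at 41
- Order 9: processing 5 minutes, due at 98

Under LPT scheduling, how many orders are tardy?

7

LPT (decreasing processing time): Order 6 Order 1 Order 8 Order 7 Order 2 Order 5 Order 4 Order 9 Order 3.
Order 6: 0→25, due 55, tardiness 0
Order 1: 25→49, due 93, tardiness 0
Order 8: 49→72, due 41, tardiness 31
Order 7: 72→93, due 60, tardiness 33
Order 2: 93→108, due 91, tardiness 17
Order 5: 108→118, due 38, tardiness 80
Order 4: 118→124, due 28, tardiness 96
Order 9: 124→129, due 98, tardiness 31
Order 3: 129→131, due 82, tardiness 49
Late orders: 7.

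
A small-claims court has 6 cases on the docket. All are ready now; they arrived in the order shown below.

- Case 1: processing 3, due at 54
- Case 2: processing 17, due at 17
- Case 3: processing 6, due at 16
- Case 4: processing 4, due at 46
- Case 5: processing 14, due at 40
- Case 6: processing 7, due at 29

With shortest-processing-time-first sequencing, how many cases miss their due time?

SPT (increasing processing time): Case 1 Case 4 Case 3 Case 6 Case 5 Case 2.
Case 1: 0→3, due 54, tardiness 0
Case 4: 3→7, due 46, tardiness 0
Case 3: 7→13, due 16, tardiness 0
Case 6: 13→20, due 29, tardiness 0
Case 5: 20→34, due 40, tardiness 0
Case 2: 34→51, due 17, tardiness 34
Late cases: 1.

1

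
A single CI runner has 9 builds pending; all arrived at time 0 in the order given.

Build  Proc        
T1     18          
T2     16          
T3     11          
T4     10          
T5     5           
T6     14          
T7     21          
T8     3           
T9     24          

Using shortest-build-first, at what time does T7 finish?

98

SPT (increasing processing time): T8 T5 T4 T3 T6 T2 T1 T7 T9.
T8: 0→3
T5: 3→8
T4: 8→18
T3: 18→29
T6: 29→43
T2: 43→59
T1: 59→77
T7: 77→98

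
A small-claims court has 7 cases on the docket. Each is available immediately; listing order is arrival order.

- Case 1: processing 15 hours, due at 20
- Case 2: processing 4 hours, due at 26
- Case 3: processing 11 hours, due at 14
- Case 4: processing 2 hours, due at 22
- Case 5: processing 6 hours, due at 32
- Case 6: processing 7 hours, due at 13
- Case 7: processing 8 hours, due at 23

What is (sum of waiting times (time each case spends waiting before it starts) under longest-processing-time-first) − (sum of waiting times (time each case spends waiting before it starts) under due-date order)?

31

LPT (decreasing processing time): Case 1 Case 3 Case 7 Case 6 Case 5 Case 2 Case 4.
Case 1: waits 0, runs 0→15
Case 3: waits 15, runs 15→26
Case 7: waits 26, runs 26→34
Case 6: waits 34, runs 34→41
Case 5: waits 41, runs 41→47
Case 2: waits 47, runs 47→51
Case 4: waits 51, runs 51→53
Sum = 0+15+26+34+41+47+51 = 214.
EDD (increasing due date): Case 6 Case 3 Case 1 Case 4 Case 7 Case 2 Case 5.
Case 6: waits 0, runs 0→7
Case 3: waits 7, runs 7→18
Case 1: waits 18, runs 18→33
Case 4: waits 33, runs 33→35
Case 7: waits 35, runs 35→43
Case 2: waits 43, runs 43→47
Case 5: waits 47, runs 47→53
Sum = 0+7+18+33+35+43+47 = 183.
Difference = 214 − 183 = 31.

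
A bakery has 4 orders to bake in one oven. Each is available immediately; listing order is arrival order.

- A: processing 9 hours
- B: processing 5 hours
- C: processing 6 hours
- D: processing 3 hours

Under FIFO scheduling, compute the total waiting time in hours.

FIFO (arrival order): A B C D.
A: waits 0, runs 0→9
B: waits 9, runs 9→14
C: waits 14, runs 14→20
D: waits 20, runs 20→23
Sum = 0+9+14+20 = 43.

43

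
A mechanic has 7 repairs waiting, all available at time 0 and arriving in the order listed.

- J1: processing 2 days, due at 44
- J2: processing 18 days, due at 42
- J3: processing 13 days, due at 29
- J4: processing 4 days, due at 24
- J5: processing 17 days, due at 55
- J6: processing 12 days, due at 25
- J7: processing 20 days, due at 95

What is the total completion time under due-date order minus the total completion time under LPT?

-134

EDD (increasing due date): J4 J6 J3 J2 J1 J5 J7.
J4: 0→4
J6: 4→16
J3: 16→29
J2: 29→47
J1: 47→49
J5: 49→66
J7: 66→86
Sum = 4+16+29+47+49+66+86 = 297.
LPT (decreasing processing time): J7 J2 J5 J3 J6 J4 J1.
J7: 0→20
J2: 20→38
J5: 38→55
J3: 55→68
J6: 68→80
J4: 80→84
J1: 84→86
Sum = 20+38+55+68+80+84+86 = 431.
Difference = 297 − 431 = -134.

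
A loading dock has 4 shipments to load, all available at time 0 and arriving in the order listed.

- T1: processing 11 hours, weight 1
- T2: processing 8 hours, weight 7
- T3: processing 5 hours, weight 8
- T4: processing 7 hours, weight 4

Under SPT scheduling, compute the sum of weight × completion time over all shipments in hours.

SPT (increasing processing time): T3 T4 T2 T1.
T3: finishes 5, weight 8, w·C = 40
T4: finishes 12, weight 4, w·C = 48
T2: finishes 20, weight 7, w·C = 140
T1: finishes 31, weight 1, w·C = 31
Sum = 40+48+140+31 = 259.

259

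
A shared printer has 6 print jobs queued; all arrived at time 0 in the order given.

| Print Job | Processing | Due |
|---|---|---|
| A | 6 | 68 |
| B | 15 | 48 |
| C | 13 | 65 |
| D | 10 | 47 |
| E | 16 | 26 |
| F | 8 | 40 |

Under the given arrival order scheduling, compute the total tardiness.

62

FIFO (arrival order): A B C D E F.
A: 0→6, due 68, tardiness 0
B: 6→21, due 48, tardiness 0
C: 21→34, due 65, tardiness 0
D: 34→44, due 47, tardiness 0
E: 44→60, due 26, tardiness 34
F: 60→68, due 40, tardiness 28
Sum = 0+0+0+0+34+28 = 62.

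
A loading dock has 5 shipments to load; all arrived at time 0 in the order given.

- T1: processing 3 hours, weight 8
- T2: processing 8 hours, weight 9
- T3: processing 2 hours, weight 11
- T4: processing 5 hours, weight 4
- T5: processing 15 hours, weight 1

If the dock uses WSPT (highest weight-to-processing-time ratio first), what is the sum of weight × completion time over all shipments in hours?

WSPT (decreasing weight/processing-time ratio): T3 T1 T2 T4 T5.
T3: finishes 2, weight 11, w·C = 22
T1: finishes 5, weight 8, w·C = 40
T2: finishes 13, weight 9, w·C = 117
T4: finishes 18, weight 4, w·C = 72
T5: finishes 33, weight 1, w·C = 33
Sum = 22+40+117+72+33 = 284.

284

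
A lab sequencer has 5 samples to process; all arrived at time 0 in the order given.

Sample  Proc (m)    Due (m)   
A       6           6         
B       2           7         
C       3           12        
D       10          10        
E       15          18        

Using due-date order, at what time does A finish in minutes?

EDD (increasing due date): A B D C E.
A: 0→6

6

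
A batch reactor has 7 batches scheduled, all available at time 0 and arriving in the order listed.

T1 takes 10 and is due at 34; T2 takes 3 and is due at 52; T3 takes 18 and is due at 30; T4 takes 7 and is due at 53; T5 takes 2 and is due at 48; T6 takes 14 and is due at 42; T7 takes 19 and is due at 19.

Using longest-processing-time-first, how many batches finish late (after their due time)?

6

LPT (decreasing processing time): T7 T3 T6 T1 T4 T2 T5.
T7: 0→19, due 19, tardiness 0
T3: 19→37, due 30, tardiness 7
T6: 37→51, due 42, tardiness 9
T1: 51→61, due 34, tardiness 27
T4: 61→68, due 53, tardiness 15
T2: 68→71, due 52, tardiness 19
T5: 71→73, due 48, tardiness 25
Late batches: 6.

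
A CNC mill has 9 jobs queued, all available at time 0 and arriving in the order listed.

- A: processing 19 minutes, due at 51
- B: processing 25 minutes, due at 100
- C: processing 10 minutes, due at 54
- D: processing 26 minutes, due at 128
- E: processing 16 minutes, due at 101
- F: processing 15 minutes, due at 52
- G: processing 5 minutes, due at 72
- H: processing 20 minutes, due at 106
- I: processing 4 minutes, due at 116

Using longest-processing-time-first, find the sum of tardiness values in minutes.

LPT (decreasing processing time): D B H A E F C G I.
D: 0→26, due 128, tardiness 0
B: 26→51, due 100, tardiness 0
H: 51→71, due 106, tardiness 0
A: 71→90, due 51, tardiness 39
E: 90→106, due 101, tardiness 5
F: 106→121, due 52, tardiness 69
C: 121→131, due 54, tardiness 77
G: 131→136, due 72, tardiness 64
I: 136→140, due 116, tardiness 24
Sum = 0+0+0+39+5+69+77+64+24 = 278.

278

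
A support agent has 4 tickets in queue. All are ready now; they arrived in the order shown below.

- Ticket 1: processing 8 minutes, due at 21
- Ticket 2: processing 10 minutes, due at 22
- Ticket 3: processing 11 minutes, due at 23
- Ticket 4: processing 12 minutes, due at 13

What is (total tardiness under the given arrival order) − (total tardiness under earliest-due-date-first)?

FIFO (arrival order): Ticket 1 Ticket 2 Ticket 3 Ticket 4.
Ticket 1: 0→8, due 21, tardiness 0
Ticket 2: 8→18, due 22, tardiness 0
Ticket 3: 18→29, due 23, tardiness 6
Ticket 4: 29→41, due 13, tardiness 28
Sum = 0+0+6+28 = 34.
EDD (increasing due date): Ticket 4 Ticket 1 Ticket 2 Ticket 3.
Ticket 4: 0→12, due 13, tardiness 0
Ticket 1: 12→20, due 21, tardiness 0
Ticket 2: 20→30, due 22, tardiness 8
Ticket 3: 30→41, due 23, tardiness 18
Sum = 0+0+8+18 = 26.
Difference = 34 − 26 = 8.

8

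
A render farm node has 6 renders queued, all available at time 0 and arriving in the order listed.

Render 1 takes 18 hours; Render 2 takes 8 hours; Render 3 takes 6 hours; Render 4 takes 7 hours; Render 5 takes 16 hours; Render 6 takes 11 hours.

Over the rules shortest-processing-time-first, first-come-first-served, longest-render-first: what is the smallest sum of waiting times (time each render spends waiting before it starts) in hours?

120

SPT (increasing processing time): Render 3 Render 4 Render 2 Render 6 Render 5 Render 1.
Render 3: waits 0, runs 0→6
Render 4: waits 6, runs 6→13
Render 2: waits 13, runs 13→21
Render 6: waits 21, runs 21→32
Render 5: waits 32, runs 32→48
Render 1: waits 48, runs 48→66
Sum = 0+6+13+21+32+48 = 120.
FIFO (arrival order): Render 1 Render 2 Render 3 Render 4 Render 5 Render 6.
Render 1: waits 0, runs 0→18
Render 2: waits 18, runs 18→26
Render 3: waits 26, runs 26→32
Render 4: waits 32, runs 32→39
Render 5: waits 39, runs 39→55
Render 6: waits 55, runs 55→66
Sum = 0+18+26+32+39+55 = 170.
LPT (decreasing processing time): Render 1 Render 5 Render 6 Render 2 Render 4 Render 3.
Render 1: waits 0, runs 0→18
Render 5: waits 18, runs 18→34
Render 6: waits 34, runs 34→45
Render 2: waits 45, runs 45→53
Render 4: waits 53, runs 53→60
Render 3: waits 60, runs 60→66
Sum = 0+18+34+45+53+60 = 210.
SPT 120, FIFO 170, LPT 210 → minimum 120.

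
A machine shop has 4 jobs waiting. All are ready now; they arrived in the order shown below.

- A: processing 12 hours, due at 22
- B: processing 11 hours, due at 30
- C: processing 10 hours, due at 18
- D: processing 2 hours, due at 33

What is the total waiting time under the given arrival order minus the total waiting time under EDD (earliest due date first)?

FIFO (arrival order): A B C D.
A: waits 0, runs 0→12
B: waits 12, runs 12→23
C: waits 23, runs 23→33
D: waits 33, runs 33→35
Sum = 0+12+23+33 = 68.
EDD (increasing due date): C A B D.
C: waits 0, runs 0→10
A: waits 10, runs 10→22
B: waits 22, runs 22→33
D: waits 33, runs 33→35
Sum = 0+10+22+33 = 65.
Difference = 68 − 65 = 3.

3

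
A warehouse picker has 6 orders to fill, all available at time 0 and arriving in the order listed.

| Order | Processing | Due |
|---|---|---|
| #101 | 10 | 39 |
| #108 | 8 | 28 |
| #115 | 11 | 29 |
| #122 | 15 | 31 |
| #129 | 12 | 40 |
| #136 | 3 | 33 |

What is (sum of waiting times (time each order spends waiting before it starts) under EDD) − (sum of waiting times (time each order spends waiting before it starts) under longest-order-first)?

-39

EDD (increasing due date): #108 #115 #122 #136 #101 #129.
#108: waits 0, runs 0→8
#115: waits 8, runs 8→19
#122: waits 19, runs 19→34
#136: waits 34, runs 34→37
#101: waits 37, runs 37→47
#129: waits 47, runs 47→59
Sum = 0+8+19+34+37+47 = 145.
LPT (decreasing processing time): #122 #129 #115 #101 #108 #136.
#122: waits 0, runs 0→15
#129: waits 15, runs 15→27
#115: waits 27, runs 27→38
#101: waits 38, runs 38→48
#108: waits 48, runs 48→56
#136: waits 56, runs 56→59
Sum = 0+15+27+38+48+56 = 184.
Difference = 145 − 184 = -39.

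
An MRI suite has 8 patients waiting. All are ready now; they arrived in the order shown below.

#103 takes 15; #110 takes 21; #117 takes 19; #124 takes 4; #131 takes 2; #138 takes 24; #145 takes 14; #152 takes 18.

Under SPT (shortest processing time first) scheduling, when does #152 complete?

53

SPT (increasing processing time): #131 #124 #145 #103 #152 #117 #110 #138.
#131: 0→2
#124: 2→6
#145: 6→20
#103: 20→35
#152: 35→53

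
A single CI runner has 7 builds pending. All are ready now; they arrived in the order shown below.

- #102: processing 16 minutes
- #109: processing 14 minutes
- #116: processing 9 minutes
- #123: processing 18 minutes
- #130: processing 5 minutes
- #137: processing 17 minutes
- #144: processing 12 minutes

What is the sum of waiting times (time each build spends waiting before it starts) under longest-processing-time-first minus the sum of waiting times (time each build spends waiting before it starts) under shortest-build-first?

LPT (decreasing processing time): #123 #137 #102 #109 #144 #116 #130.
#123: waits 0, runs 0→18
#137: waits 18, runs 18→35
#102: waits 35, runs 35→51
#109: waits 51, runs 51→65
#144: waits 65, runs 65→77
#116: waits 77, runs 77→86
#130: waits 86, runs 86→91
Sum = 0+18+35+51+65+77+86 = 332.
SPT (increasing processing time): #130 #116 #144 #109 #102 #137 #123.
#130: waits 0, runs 0→5
#116: waits 5, runs 5→14
#144: waits 14, runs 14→26
#109: waits 26, runs 26→40
#102: waits 40, runs 40→56
#137: waits 56, runs 56→73
#123: waits 73, runs 73→91
Sum = 0+5+14+26+40+56+73 = 214.
Difference = 332 − 214 = 118.

118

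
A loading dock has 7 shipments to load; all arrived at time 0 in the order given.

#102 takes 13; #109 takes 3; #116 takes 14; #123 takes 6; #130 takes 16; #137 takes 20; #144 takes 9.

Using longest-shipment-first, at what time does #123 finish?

LPT (decreasing processing time): #137 #130 #116 #102 #144 #123 #109.
#137: 0→20
#130: 20→36
#116: 36→50
#102: 50→63
#144: 63→72
#123: 72→78

78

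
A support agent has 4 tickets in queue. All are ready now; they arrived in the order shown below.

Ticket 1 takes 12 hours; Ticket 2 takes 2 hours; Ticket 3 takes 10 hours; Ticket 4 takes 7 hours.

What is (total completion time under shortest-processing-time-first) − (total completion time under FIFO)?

SPT (increasing processing time): Ticket 2 Ticket 4 Ticket 3 Ticket 1.
Ticket 2: 0→2
Ticket 4: 2→9
Ticket 3: 9→19
Ticket 1: 19→31
Sum = 2+9+19+31 = 61.
FIFO (arrival order): Ticket 1 Ticket 2 Ticket 3 Ticket 4.
Ticket 1: 0→12
Ticket 2: 12→14
Ticket 3: 14→24
Ticket 4: 24→31
Sum = 12+14+24+31 = 81.
Difference = 61 − 81 = -20.

-20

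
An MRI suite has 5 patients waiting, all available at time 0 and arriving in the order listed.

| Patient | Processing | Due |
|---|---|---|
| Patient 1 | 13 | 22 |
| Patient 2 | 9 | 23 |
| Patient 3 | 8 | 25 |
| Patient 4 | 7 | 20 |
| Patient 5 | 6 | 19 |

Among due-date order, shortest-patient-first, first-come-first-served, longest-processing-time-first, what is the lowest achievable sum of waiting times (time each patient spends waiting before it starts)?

70

EDD (increasing due date): Patient 5 Patient 4 Patient 1 Patient 2 Patient 3.
Patient 5: waits 0, runs 0→6
Patient 4: waits 6, runs 6→13
Patient 1: waits 13, runs 13→26
Patient 2: waits 26, runs 26→35
Patient 3: waits 35, runs 35→43
Sum = 0+6+13+26+35 = 80.
SPT (increasing processing time): Patient 5 Patient 4 Patient 3 Patient 2 Patient 1.
Patient 5: waits 0, runs 0→6
Patient 4: waits 6, runs 6→13
Patient 3: waits 13, runs 13→21
Patient 2: waits 21, runs 21→30
Patient 1: waits 30, runs 30→43
Sum = 0+6+13+21+30 = 70.
FIFO (arrival order): Patient 1 Patient 2 Patient 3 Patient 4 Patient 5.
Patient 1: waits 0, runs 0→13
Patient 2: waits 13, runs 13→22
Patient 3: waits 22, runs 22→30
Patient 4: waits 30, runs 30→37
Patient 5: waits 37, runs 37→43
Sum = 0+13+22+30+37 = 102.
LPT (decreasing processing time): Patient 1 Patient 2 Patient 3 Patient 4 Patient 5.
Patient 1: waits 0, runs 0→13
Patient 2: waits 13, runs 13→22
Patient 3: waits 22, runs 22→30
Patient 4: waits 30, runs 30→37
Patient 5: waits 37, runs 37→43
Sum = 0+13+22+30+37 = 102.
EDD 80, SPT 70, FIFO 102, LPT 102 → minimum 70.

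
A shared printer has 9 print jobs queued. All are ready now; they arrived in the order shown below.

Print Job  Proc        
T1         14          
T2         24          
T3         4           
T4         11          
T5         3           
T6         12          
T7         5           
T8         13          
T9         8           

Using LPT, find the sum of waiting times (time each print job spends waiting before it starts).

510

LPT (decreasing processing time): T2 T1 T8 T6 T4 T9 T7 T3 T5.
T2: waits 0, runs 0→24
T1: waits 24, runs 24→38
T8: waits 38, runs 38→51
T6: waits 51, runs 51→63
T4: waits 63, runs 63→74
T9: waits 74, runs 74→82
T7: waits 82, runs 82→87
T3: waits 87, runs 87→91
T5: waits 91, runs 91→94
Sum = 0+24+38+51+63+74+82+87+91 = 510.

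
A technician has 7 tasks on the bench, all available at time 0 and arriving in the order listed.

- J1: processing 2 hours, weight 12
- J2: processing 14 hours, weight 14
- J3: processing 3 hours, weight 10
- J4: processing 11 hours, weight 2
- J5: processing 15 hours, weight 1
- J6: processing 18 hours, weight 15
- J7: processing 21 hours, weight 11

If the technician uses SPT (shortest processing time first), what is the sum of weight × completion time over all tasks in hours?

2440

SPT (increasing processing time): J1 J3 J4 J2 J5 J6 J7.
J1: finishes 2, weight 12, w·C = 24
J3: finishes 5, weight 10, w·C = 50
J4: finishes 16, weight 2, w·C = 32
J2: finishes 30, weight 14, w·C = 420
J5: finishes 45, weight 1, w·C = 45
J6: finishes 63, weight 15, w·C = 945
J7: finishes 84, weight 11, w·C = 924
Sum = 24+50+32+420+45+945+924 = 2440.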